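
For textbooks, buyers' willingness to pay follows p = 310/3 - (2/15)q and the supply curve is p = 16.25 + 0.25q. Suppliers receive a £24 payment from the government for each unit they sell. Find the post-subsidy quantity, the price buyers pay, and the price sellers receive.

q' = 6665/23; buyers pay 1488/23; sellers receive 2040/23

Pre-subsidy: 310/3 - (2/15)q = 16.25 + 0.25q gives q* = 5225/23 and p* = 1680/23.
With the subsidy, sellers receive ps = pb + 24 for each unit, where pb is the price buyers pay.
On the curves, pb = 310/3 - (2/15)q and ps = 16.25 + 0.25q; the wedge ps − pb = 24 gives 16.25 + 0.25q − (310/3 - (2/15)q) = 24, so q' = 6665/23.
Then pb = 310/3 − (2/15)·(6665/23) = 1488/23 and ps = 16.25 + 0.25·(6665/23) = 2040/23.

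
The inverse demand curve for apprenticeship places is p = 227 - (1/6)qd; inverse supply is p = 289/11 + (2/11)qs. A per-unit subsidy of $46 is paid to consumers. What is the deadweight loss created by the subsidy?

Pre-subsidy: 227 - (1/6)q = 289/11 + (2/11)q gives q* = 576 and p* = 131.
With the rebate, buyers effectively pay pb = ps − 46, where ps is the price sellers receive.
On the curves, pb = 227 - (1/6)q and ps = 289/11 + (2/11)q; the wedge ps − pb = 46 gives 289/11 + (2/11)q − (227 - (1/6)q) = 46, so q' = 708.
Then pb = 227 − (1/6)·708 = 109 and ps = 289/11 + (2/11)·708 = 155.
The subsidy expands output by 708 − 576 = 132 past the efficient level; on those units the gap between marginal cost and willingness to pay runs from 0 up to 46.
DWL = ½ × 46 × 132 = 3036.

Deadweight loss = $3036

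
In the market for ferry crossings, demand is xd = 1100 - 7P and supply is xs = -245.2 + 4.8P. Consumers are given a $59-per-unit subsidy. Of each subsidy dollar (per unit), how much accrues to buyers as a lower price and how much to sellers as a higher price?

Buyers gain $24 per unit; sellers gain $35 per unit

Pre-subsidy: 1100 - 7P = -245.2 + 4.8P gives P* = 114, x* = 302.
With the rebate, buyers effectively pay Pb = Ps − 59, where Ps is the price sellers receive.
Demand in terms of Ps becomes xd = 1100 − 7(Ps − 59) = 1513 - 7Ps. Setting this equal to supply: 1513 - 7Ps = -245.2 + 4.8Ps, so Ps = 149.
Buyers pay Pb = 149 − 59 = 90; x' = -245.2 + 4.8·149 = 470.
Buyers' price falls by P* − Pb = 114 − 90 = 24; sellers' price rises by Ps − P* = 149 − 114 = 35.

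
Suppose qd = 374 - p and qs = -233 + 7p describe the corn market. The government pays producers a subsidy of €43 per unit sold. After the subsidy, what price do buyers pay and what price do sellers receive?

Pre-subsidy: 374 - p = -233 + 7p gives p* = 75.875, q* = 298.125.
With the subsidy, sellers receive ps = pb + 43 for each unit, where pb is the price buyers pay.
Supply in terms of pb becomes qs = -233 + 7(pb + 43) = 68 + 7pb. Setting this equal to demand: 374 - pb = 68 + 7pb, so pb = 38.25.
Sellers receive ps = 38.25 + 43 = 81.25; q' = 374 − 1·38.25 = 335.75.

Buyers pay €38.25; sellers receive €81.25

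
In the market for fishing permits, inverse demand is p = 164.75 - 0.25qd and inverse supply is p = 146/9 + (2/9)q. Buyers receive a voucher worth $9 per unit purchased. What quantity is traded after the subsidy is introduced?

Pre-subsidy: 164.75 - 0.25q = 146/9 + (2/9)q gives q* = 5347/17 and p* = 1464/17.
With the rebate, buyers effectively pay pb = ps − 9, where ps is the price sellers receive.
On the curves, pb = 164.75 - 0.25q and ps = 146/9 + (2/9)q; the wedge ps − pb = 9 gives 146/9 + (2/9)q − (164.75 - 0.25q) = 9, so q' = 5671/17.
Then pb = 164.75 − 0.25·(5671/17) = 1383/17 and ps = 146/9 + (2/9)·(5671/17) = 1536/17.

q' = 5671/17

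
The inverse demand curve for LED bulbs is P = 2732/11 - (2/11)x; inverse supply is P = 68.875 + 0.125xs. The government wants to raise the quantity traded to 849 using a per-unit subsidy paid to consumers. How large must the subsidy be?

Required subsidy s = 81 per unit

At x = 849, from the demand curve buyers pay Pb = 2732/11 − (2/11)·849 = 94; from the supply curve sellers need Ps = 68.875 + 0.125·849 = 175.
The subsidy must fill the gap: s = Ps − Pb = 175 − 94 = 81.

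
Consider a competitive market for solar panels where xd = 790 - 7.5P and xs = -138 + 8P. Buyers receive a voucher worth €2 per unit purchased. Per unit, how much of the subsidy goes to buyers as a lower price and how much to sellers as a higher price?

Pre-subsidy: 790 - 7.5P = -138 + 8P gives P* = 1856/31, x* = 10570/31.
With the rebate, buyers effectively pay Pb = Ps − 2, where Ps is the price sellers receive.
Demand in terms of Ps becomes xd = 790 − 7.5(Ps − 2) = 805 - 7.5Ps. Setting this equal to supply: 805 - 7.5Ps = -138 + 8Ps, so Ps = 1886/31.
Buyers pay Pb = 1886/31 − 2 = 1824/31; x' = -138 + 8·(1886/31) = 10810/31.
Buyers' price falls by P* − Pb = 1856/31 − 1824/31 = 32/31; sellers' price rises by Ps − P* = 1886/31 − 1856/31 = 30/31.

Buyers gain 32/31 per unit; sellers gain 30/31 per unit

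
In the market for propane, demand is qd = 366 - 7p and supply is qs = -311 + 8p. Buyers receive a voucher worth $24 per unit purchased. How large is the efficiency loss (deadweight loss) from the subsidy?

Pre-subsidy: 366 - 7p = -311 + 8p gives p* = 677/15, q* = 751/15.
With the rebate, buyers effectively pay pb = ps − 24, where ps is the price sellers receive.
Demand in terms of ps becomes qd = 366 − 7(ps − 24) = 534 - 7ps. Setting this equal to supply: 534 - 7ps = -311 + 8ps, so ps = 169/3.
Buyers pay pb = 169/3 − 24 = 97/3; q' = -311 + 8·(169/3) = 419/3.
The subsidy expands output by 419/3 − 751/15 = 89.6 past the efficient level; on those units the gap between marginal cost and willingness to pay runs from 0 up to 24.
DWL = ½ × 24 × 89.6 = 1075.2.

Deadweight loss = $1075.2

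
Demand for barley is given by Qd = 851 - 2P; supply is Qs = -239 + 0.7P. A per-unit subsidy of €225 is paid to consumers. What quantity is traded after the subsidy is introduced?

Q' = 4327/27

Pre-subsidy: 851 - 2P = -239 + 0.7P gives P* = 10900/27, Q* = 1177/27.
With the rebate, buyers effectively pay Pb = Ps − 225, where Ps is the price sellers receive.
Demand in terms of Ps becomes Qd = 851 − 2(Ps − 225) = 1301 - 2Ps. Setting this equal to supply: 1301 - 2Ps = -239 + 0.7Ps, so Ps = 15400/27.
Buyers pay Pb = 15400/27 − 225 = 9325/27; Q' = -239 + 0.7·(15400/27) = 4327/27.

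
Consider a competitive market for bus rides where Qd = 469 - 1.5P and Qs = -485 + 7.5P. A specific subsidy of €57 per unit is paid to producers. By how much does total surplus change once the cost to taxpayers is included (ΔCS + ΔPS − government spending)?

Pre-subsidy: 469 - 1.5P = -485 + 7.5P gives P* = 106, Q* = 310.
With the subsidy, sellers receive Ps = Pb + 57 for each unit, where Pb is the price buyers pay.
Supply in terms of Pb becomes Qs = -485 + 7.5(Pb + 57) = -57.5 + 7.5Pb. Setting this equal to demand: 469 - 1.5Pb = -57.5 + 7.5Pb, so Pb = 58.5.
Sellers receive Ps = 58.5 + 57 = 115.5; Q' = 469 − 1.5·58.5 = 381.25.
ΔCS = ½(310 + 381.25)(106 − 58.5) = 16417.1875; ΔPS = ½(310 + 381.25)(115.5 − 106) = 3283.4375.
Government spending = 57 × 381.25 = 21731.25.
Net change = 16417.1875 + 3283.4375 − 21731.25 = -2030.625. The loss equals the DWL triangle ½·57·71.25.

Net change in total surplus = -€2030.625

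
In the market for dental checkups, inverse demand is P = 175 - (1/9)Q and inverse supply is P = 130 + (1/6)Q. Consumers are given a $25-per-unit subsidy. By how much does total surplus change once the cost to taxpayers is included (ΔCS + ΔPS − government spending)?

Pre-subsidy: 175 - (1/9)Q = 130 + (1/6)Q gives Q* = 162 and P* = 157.
With the rebate, buyers effectively pay Pb = Ps − 25, where Ps is the price sellers receive.
On the curves, Pb = 175 - (1/9)Q and Ps = 130 + (1/6)Q; the wedge Ps − Pb = 25 gives 130 + (1/6)Q − (175 - (1/9)Q) = 25, so Q' = 252.
Then Pb = 175 − (1/9)·252 = 147 and Ps = 130 + (1/6)·252 = 172.
ΔCS = ½(162 + 252)(157 − 147) = 2070; ΔPS = ½(162 + 252)(172 − 157) = 3105.
Government spending = 25 × 252 = 6300.
Net change = 2070 + 3105 − 6300 = -1125. The loss equals the DWL triangle ½·25·90.

Net change in total surplus = -$1125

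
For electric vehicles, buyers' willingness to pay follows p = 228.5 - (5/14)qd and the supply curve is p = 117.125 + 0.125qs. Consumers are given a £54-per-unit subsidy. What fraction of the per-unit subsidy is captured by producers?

Producer share = 7/27

Pre-subsidy: 228.5 - (5/14)q = 117.125 + 0.125q gives q* = 231 and p* = 146.
With the rebate, buyers effectively pay pb = ps − 54, where ps is the price sellers receive.
On the curves, pb = 228.5 - (5/14)q and ps = 117.125 + 0.125q; the wedge ps − pb = 54 gives 117.125 + 0.125q − (228.5 - (5/14)q) = 54, so q' = 343.
Then pb = 228.5 − (5/14)·343 = 106 and ps = 117.125 + 0.125·343 = 160.
Buyers' price falls by p* − pb = 146 − 106 = 40; sellers' price rises by ps − p* = 160 − 146 = 14.
So producers capture 14/54 = 7/27 of each unit of subsidy.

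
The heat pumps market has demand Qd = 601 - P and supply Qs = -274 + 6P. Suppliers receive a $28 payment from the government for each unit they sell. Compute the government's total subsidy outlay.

Government cost = $14000

Pre-subsidy: 601 - P = -274 + 6P gives P* = 125, Q* = 476.
With the subsidy, sellers receive Ps = Pb + 28 for each unit, where Pb is the price buyers pay.
Supply in terms of Pb becomes Qs = -274 + 6(Pb + 28) = -106 + 6Pb. Setting this equal to demand: 601 - Pb = -106 + 6Pb, so Pb = 101.
Sellers receive Ps = 101 + 28 = 129; Q' = 601 − 1·101 = 500.
Government outlay = subsidy × quantity = 28 × 500 = 14000.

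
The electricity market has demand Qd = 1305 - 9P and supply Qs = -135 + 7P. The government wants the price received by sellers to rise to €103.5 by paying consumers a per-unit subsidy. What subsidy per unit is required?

Required subsidy s = €24 per unit

At a seller price of 103.5, quantity supplied is -135 + 7·103.5 = 589.5.
Buyers absorb 589.5 only when they pay Pb with 1305 − 9·Pb = 589.5, i.e. Pb = 79.5.
s = Ps − Pb = 103.5 − 79.5 = 24.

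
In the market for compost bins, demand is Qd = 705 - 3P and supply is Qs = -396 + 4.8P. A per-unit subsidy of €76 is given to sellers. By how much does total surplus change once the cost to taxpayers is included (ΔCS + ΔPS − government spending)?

Net change in total surplus = -69312/13

Pre-subsidy: 705 - 3P = -396 + 4.8P gives P* = 1835/13, Q* = 3660/13.
With the subsidy, sellers receive Ps = Pb + 76 for each unit, where Pb is the price buyers pay.
Supply in terms of Pb becomes Qs = -396 + 4.8(Pb + 76) = -31.2 + 4.8Pb. Setting this equal to demand: 705 - 3Pb = -31.2 + 4.8Pb, so Pb = 1227/13.
Sellers receive Ps = 1227/13 + 76 = 2215/13; Q' = 705 − 3·(1227/13) = 5484/13.
ΔCS = ½(3660/13 + 5484/13)(1835/13 − 1227/13) = 2779776/169; ΔPS = ½(3660/13 + 5484/13)(2215/13 − 1835/13) = 1737360/169.
Government spending = 76 × 5484/13 = 416784/13.
Net change = 2779776/169 + 1737360/169 − 416784/13 = -69312/13. The loss equals the DWL triangle ½·76·1824/13.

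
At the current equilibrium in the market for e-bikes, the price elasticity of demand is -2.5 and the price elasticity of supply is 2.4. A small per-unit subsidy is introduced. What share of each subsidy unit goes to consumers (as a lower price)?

For a small subsidy around the equilibrium, the benefit split depends on the relative slopes, which at a point are proportional to the elasticities.
Buyer share = εs/(εs + |εd|) = 2.4/(2.4 + 2.5) = 24/49; seller share = |εd|/(εs + |εd|) = 25/49.

Consumer share = 24/49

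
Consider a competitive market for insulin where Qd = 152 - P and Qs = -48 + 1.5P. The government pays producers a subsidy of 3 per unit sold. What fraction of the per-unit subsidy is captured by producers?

Pre-subsidy: 152 - P = -48 + 1.5P gives P* = 80, Q* = 72.
With the subsidy, sellers receive Ps = Pb + 3 for each unit, where Pb is the price buyers pay.
Supply in terms of Pb becomes Qs = -48 + 1.5(Pb + 3) = -43.5 + 1.5Pb. Setting this equal to demand: 152 - Pb = -43.5 + 1.5Pb, so Pb = 78.2.
Sellers receive Ps = 78.2 + 3 = 81.2; Q' = 152 − 1·78.2 = 73.8.
Buyers' price falls by P* − Pb = 80 − 78.2 = 1.8; sellers' price rises by Ps − P* = 81.2 − 80 = 1.2.
So producers capture 1.2/3 = 0.4 of each unit of subsidy.

Producer share = 0.4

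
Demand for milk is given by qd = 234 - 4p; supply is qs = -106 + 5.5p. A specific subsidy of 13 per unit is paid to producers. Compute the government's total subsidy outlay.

Pre-subsidy: 234 - 4p = -106 + 5.5p gives p* = 680/19, q* = 1726/19.
With the subsidy, sellers receive ps = pb + 13 for each unit, where pb is the price buyers pay.
Supply in terms of pb becomes qs = -106 + 5.5(pb + 13) = -34.5 + 5.5pb. Setting this equal to demand: 234 - 4pb = -34.5 + 5.5pb, so pb = 537/19.
Sellers receive ps = 537/19 + 13 = 784/19; q' = 234 − 4·(537/19) = 2298/19.
Government outlay = subsidy × quantity = 13 × 2298/19 = 29874/19.

Government cost = 29874/19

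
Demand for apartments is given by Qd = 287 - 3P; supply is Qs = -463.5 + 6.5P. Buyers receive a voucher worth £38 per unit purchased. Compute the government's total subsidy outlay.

Pre-subsidy: 287 - 3P = -463.5 + 6.5P gives P* = 79, Q* = 50.
With the rebate, buyers effectively pay Pb = Ps − 38, where Ps is the price sellers receive.
Demand in terms of Ps becomes Qd = 287 − 3(Ps − 38) = 401 - 3Ps. Setting this equal to supply: 401 - 3Ps = -463.5 + 6.5Ps, so Ps = 91.
Buyers pay Pb = 91 − 38 = 53; Q' = -463.5 + 6.5·91 = 128.
Government outlay = subsidy × quantity = 38 × 128 = 4864.

Government cost = £4864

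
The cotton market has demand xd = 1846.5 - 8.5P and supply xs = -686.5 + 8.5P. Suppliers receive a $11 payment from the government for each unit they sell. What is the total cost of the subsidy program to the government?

Pre-subsidy: 1846.5 - 8.5P = -686.5 + 8.5P gives P* = 149, x* = 580.
With the subsidy, sellers receive Ps = Pb + 11 for each unit, where Pb is the price buyers pay.
Supply in terms of Pb becomes xs = -686.5 + 8.5(Pb + 11) = -593 + 8.5Pb. Setting this equal to demand: 1846.5 - 8.5Pb = -593 + 8.5Pb, so Pb = 143.5.
Sellers receive Ps = 143.5 + 11 = 154.5; x' = 1846.5 − 8.5·143.5 = 626.75.
Government outlay = subsidy × quantity = 11 × 626.75 = 6894.25.

Government cost = $6894.25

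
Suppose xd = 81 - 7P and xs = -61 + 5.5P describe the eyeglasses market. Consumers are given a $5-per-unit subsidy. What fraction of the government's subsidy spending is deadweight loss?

DWL / government spending = 385/844

Pre-subsidy: 81 - 7P = -61 + 5.5P gives P* = 11.36, x* = 1.48.
With the rebate, buyers effectively pay Pb = Ps − 5, where Ps is the price sellers receive.
Demand in terms of Ps becomes xd = 81 − 7(Ps − 5) = 116 - 7Ps. Setting this equal to supply: 116 - 7Ps = -61 + 5.5Ps, so Ps = 14.16.
Buyers pay Pb = 14.16 − 5 = 9.16; x' = -61 + 5.5·14.16 = 16.88.
ΔCS = ½(1.48 + 16.88)(11.36 − 9.16) = 20.196; ΔPS = ½(1.48 + 16.88)(14.16 − 11.36) = 25.704.
Government spending = 5 × 16.88 = 84.4.
DWL = ½ × 5 × (16.88 − 1.48) = 38.5; fraction = 38.5 / 84.4 = 385/844.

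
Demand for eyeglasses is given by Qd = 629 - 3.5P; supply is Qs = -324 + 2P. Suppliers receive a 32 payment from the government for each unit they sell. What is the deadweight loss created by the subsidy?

Pre-subsidy: 629 - 3.5P = -324 + 2P gives P* = 1906/11, Q* = 248/11.
With the subsidy, sellers receive Ps = Pb + 32 for each unit, where Pb is the price buyers pay.
Supply in terms of Pb becomes Qs = -324 + 2(Pb + 32) = -260 + 2Pb. Setting this equal to demand: 629 - 3.5Pb = -260 + 2Pb, so Pb = 1778/11.
Sellers receive Ps = 1778/11 + 32 = 2130/11; Q' = 629 − 3.5·(1778/11) = 696/11.
The subsidy expands output by 696/11 − 248/11 = 448/11 past the efficient level; on those units the gap between marginal cost and willingness to pay runs from 0 up to 32.
DWL = ½ × 32 × 448/11 = 7168/11.

Deadweight loss = 7168/11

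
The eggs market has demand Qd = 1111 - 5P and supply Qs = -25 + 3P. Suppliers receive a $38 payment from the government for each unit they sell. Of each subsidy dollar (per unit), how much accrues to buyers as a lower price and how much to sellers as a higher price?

Pre-subsidy: 1111 - 5P = -25 + 3P gives P* = 142, Q* = 401.
With the subsidy, sellers receive Ps = Pb + 38 for each unit, where Pb is the price buyers pay.
Supply in terms of Pb becomes Qs = -25 + 3(Pb + 38) = 89 + 3Pb. Setting this equal to demand: 1111 - 5Pb = 89 + 3Pb, so Pb = 127.75.
Sellers receive Ps = 127.75 + 38 = 165.75; Q' = 1111 − 5·127.75 = 472.25.
Buyers' price falls by P* − Pb = 142 − 127.75 = 14.25; sellers' price rises by Ps − P* = 165.75 − 142 = 23.75.

Buyers gain $14.25 per unit; sellers gain $23.75 per unit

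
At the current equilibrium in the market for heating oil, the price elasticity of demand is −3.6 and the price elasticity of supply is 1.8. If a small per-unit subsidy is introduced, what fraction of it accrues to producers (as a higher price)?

Producer share = 2/3

For a small subsidy around the equilibrium, the benefit split depends on the relative slopes, which at a point are proportional to the elasticities.
Buyer share = εs/(εs + |εd|) = 1.8/(1.8 + 3.6) = 1/3; seller share = |εd|/(εs + |εd|) = 2/3.
So producers capture 2/3 of the subsidy.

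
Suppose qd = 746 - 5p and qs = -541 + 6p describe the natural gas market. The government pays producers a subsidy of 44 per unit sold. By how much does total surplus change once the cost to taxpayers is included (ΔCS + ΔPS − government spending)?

Pre-subsidy: 746 - 5p = -541 + 6p gives p* = 117, q* = 161.
With the subsidy, sellers receive ps = pb + 44 for each unit, where pb is the price buyers pay.
Supply in terms of pb becomes qs = -541 + 6(pb + 44) = -277 + 6pb. Setting this equal to demand: 746 - 5pb = -277 + 6pb, so pb = 93.
Sellers receive ps = 93 + 44 = 137; q' = 746 − 5·93 = 281.
ΔCS = ½(161 + 281)(117 − 93) = 5304; ΔPS = ½(161 + 281)(137 − 117) = 4420.
Government spending = 44 × 281 = 12364.
Net change = 5304 + 4420 − 12364 = -2640. The loss equals the DWL triangle ½·44·120.

Net change in total surplus = -2640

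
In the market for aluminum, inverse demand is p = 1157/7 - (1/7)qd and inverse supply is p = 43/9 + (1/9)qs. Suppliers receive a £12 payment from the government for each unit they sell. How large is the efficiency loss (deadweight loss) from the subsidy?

Pre-subsidy: 1157/7 - (1/7)q = 43/9 + (1/9)q gives q* = 632 and p* = 75.
With the subsidy, sellers receive ps = pb + 12 for each unit, where pb is the price buyers pay.
On the curves, pb = 1157/7 - (1/7)q and ps = 43/9 + (1/9)q; the wedge ps − pb = 12 gives 43/9 + (1/9)q − (1157/7 - (1/7)q) = 12, so q' = 679.25.
Then pb = 1157/7 − (1/7)·679.25 = 68.25 and ps = 43/9 + (1/9)·679.25 = 80.25.
The subsidy expands output by 679.25 − 632 = 47.25 past the efficient level; on those units the gap between marginal cost and willingness to pay runs from 0 up to 12.
DWL = ½ × 12 × 47.25 = 283.5.

Deadweight loss = £283.5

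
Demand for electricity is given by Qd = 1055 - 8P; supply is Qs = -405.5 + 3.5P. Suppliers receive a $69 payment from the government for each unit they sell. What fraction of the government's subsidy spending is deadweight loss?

Pre-subsidy: 1055 - 8P = -405.5 + 3.5P gives P* = 127, Q* = 39.
With the subsidy, sellers receive Ps = Pb + 69 for each unit, where Pb is the price buyers pay.
Supply in terms of Pb becomes Qs = -405.5 + 3.5(Pb + 69) = -164 + 3.5Pb. Setting this equal to demand: 1055 - 8Pb = -164 + 3.5Pb, so Pb = 106.
Sellers receive Ps = 106 + 69 = 175; Q' = 1055 − 8·106 = 207.
ΔCS = ½(39 + 207)(127 − 106) = 2583; ΔPS = ½(39 + 207)(175 − 127) = 5904.
Government spending = 69 × 207 = 14283.
DWL = ½ × 69 × (207 − 39) = 5796; fraction = 5796 / 14283 = 28/69.

DWL / government spending = 28/69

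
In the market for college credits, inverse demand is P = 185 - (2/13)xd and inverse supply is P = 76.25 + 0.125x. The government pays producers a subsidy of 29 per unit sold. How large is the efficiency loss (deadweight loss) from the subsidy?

Deadweight loss = 1508

Pre-subsidy: 185 - (2/13)x = 76.25 + 0.125x gives x* = 390 and P* = 125.
With the subsidy, sellers receive Ps = Pb + 29 for each unit, where Pb is the price buyers pay.
On the curves, Pb = 185 - (2/13)x and Ps = 76.25 + 0.125x; the wedge Ps − Pb = 29 gives 76.25 + 0.125x − (185 - (2/13)x) = 29, so x' = 494.
Then Pb = 185 − (2/13)·494 = 109 and Ps = 76.25 + 0.125·494 = 138.
The subsidy expands output by 494 − 390 = 104 past the efficient level; on those units the gap between marginal cost and willingness to pay runs from 0 up to 29.
DWL = ½ × 29 × 104 = 1508.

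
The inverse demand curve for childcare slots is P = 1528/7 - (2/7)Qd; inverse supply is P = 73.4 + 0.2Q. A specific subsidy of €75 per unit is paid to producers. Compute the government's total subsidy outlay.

Pre-subsidy: 1528/7 - (2/7)Q = 73.4 + 0.2Q gives Q* = 5071/17 and P* = 2262/17.
With the subsidy, sellers receive Ps = Pb + 75 for each unit, where Pb is the price buyers pay.
On the curves, Pb = 1528/7 - (2/7)Q and Ps = 73.4 + 0.2Q; the wedge Ps − Pb = 75 gives 73.4 + 0.2Q − (1528/7 - (2/7)Q) = 75, so Q' = 7696/17.
Then Pb = 1528/7 − (2/7)·(7696/17) = 1512/17 and Ps = 73.4 + 0.2·(7696/17) = 2787/17.
Government outlay = subsidy × quantity = 75 × 7696/17 = 577200/17.

Government cost = 577200/17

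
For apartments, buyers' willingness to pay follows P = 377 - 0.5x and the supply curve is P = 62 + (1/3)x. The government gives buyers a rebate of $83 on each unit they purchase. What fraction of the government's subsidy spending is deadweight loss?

Pre-subsidy: 377 - 0.5x = 62 + (1/3)x gives x* = 378 and P* = 188.
With the rebate, buyers effectively pay Pb = Ps − 83, where Ps is the price sellers receive.
On the curves, Pb = 377 - 0.5x and Ps = 62 + (1/3)x; the wedge Ps − Pb = 83 gives 62 + (1/3)x − (377 - 0.5x) = 83, so x' = 477.6.
Then Pb = 377 − 0.5·477.6 = 138.2 and Ps = 62 + (1/3)·477.6 = 221.2.
ΔCS = ½(378 + 477.6)(188 − 138.2) = 21304.44; ΔPS = ½(378 + 477.6)(221.2 − 188) = 14202.96.
Government spending = 83 × 477.6 = 39640.8.
DWL = ½ × 83 × (477.6 − 378) = 4133.4; fraction = 4133.4 / 39640.8 = 83/796.

DWL / government spending = 83/796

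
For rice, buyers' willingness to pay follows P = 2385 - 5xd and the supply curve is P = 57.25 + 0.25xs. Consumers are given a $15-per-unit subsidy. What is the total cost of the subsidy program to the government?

Government cost = 46855/7

Pre-subsidy: 2385 - 5x = 57.25 + 0.25x gives x* = 9311/21 and P* = 3530/21.
With the rebate, buyers effectively pay Pb = Ps − 15, where Ps is the price sellers receive.
On the curves, Pb = 2385 - 5x and Ps = 57.25 + 0.25x; the wedge Ps − Pb = 15 gives 57.25 + 0.25x − (2385 - 5x) = 15, so x' = 9371/21.
Then Pb = 2385 − 5·(9371/21) = 3230/21 and Ps = 57.25 + 0.25·(9371/21) = 3545/21.
Government outlay = subsidy × quantity = 15 × 9371/21 = 46855/7.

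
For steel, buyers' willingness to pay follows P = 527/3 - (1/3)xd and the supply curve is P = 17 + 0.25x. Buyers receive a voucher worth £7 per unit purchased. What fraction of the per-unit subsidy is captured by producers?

Pre-subsidy: 527/3 - (1/3)x = 17 + 0.25x gives x* = 272 and P* = 85.
With the rebate, buyers effectively pay Pb = Ps − 7, where Ps is the price sellers receive.
On the curves, Pb = 527/3 - (1/3)x and Ps = 17 + 0.25x; the wedge Ps − Pb = 7 gives 17 + 0.25x − (527/3 - (1/3)x) = 7, so x' = 284.
Then Pb = 527/3 − (1/3)·284 = 81 and Ps = 17 + 0.25·284 = 88.
Buyers' price falls by P* − Pb = 85 − 81 = 4; sellers' price rises by Ps − P* = 88 − 85 = 3.
So producers capture 3/7 = 3/7 of each unit of subsidy.

Producer share = 3/7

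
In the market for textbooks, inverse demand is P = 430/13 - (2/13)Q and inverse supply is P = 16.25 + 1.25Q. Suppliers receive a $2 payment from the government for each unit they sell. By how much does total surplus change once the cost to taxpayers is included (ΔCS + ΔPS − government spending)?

Pre-subsidy: 430/13 - (2/13)Q = 16.25 + 1.25Q gives Q* = 875/73 and P* = 2280/73.
With the subsidy, sellers receive Ps = Pb + 2 for each unit, where Pb is the price buyers pay.
On the curves, Pb = 430/13 - (2/13)Q and Ps = 16.25 + 1.25Q; the wedge Ps − Pb = 2 gives 16.25 + 1.25Q − (430/13 - (2/13)Q) = 2, so Q' = 979/73.
Then Pb = 430/13 − (2/13)·(979/73) = 2264/73 and Ps = 16.25 + 1.25·(979/73) = 2410/73.
ΔCS = ½(875/73 + 979/73)(2280/73 − 2264/73) = 14832/5329; ΔPS = ½(875/73 + 979/73)(2410/73 − 2280/73) = 120510/5329.
Government spending = 2 × 979/73 = 1958/73.
Net change = 14832/5329 + 120510/5329 − 1958/73 = -104/73. The loss equals the DWL triangle ½·2·104/73.

Net change in total surplus = -104/73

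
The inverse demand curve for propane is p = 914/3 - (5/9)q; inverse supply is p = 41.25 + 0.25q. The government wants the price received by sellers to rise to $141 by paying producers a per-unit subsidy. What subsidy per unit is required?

At a seller price of 141, quantity supplied is -165 + 4·141 = 399.
Buyers absorb 399 only when they pay pb = 914/3 − (5/9)·399 = 83.
s = ps − pb = 141 − 83 = 58.

Required subsidy s = $58 per unit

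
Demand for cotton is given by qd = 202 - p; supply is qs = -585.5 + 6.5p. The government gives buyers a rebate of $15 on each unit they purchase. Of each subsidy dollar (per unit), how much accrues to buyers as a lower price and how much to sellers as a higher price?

Pre-subsidy: 202 - p = -585.5 + 6.5p gives p* = 105, q* = 97.
With the rebate, buyers effectively pay pb = ps − 15, where ps is the price sellers receive.
Demand in terms of ps becomes qd = 202 − 1(ps − 15) = 217 - ps. Setting this equal to supply: 217 - ps = -585.5 + 6.5ps, so ps = 107.
Buyers pay pb = 107 − 15 = 92; q' = -585.5 + 6.5·107 = 110.
Buyers' price falls by p* − pb = 105 − 92 = 13; sellers' price rises by ps − p* = 107 − 105 = 2.

Buyers gain $13 per unit; sellers gain $2 per unit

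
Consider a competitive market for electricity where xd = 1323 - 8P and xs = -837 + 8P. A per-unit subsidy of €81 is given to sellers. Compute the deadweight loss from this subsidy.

Deadweight loss = €13122

Pre-subsidy: 1323 - 8P = -837 + 8P gives P* = 135, x* = 243.
With the subsidy, sellers receive Ps = Pb + 81 for each unit, where Pb is the price buyers pay.
Supply in terms of Pb becomes xs = -837 + 8(Pb + 81) = -189 + 8Pb. Setting this equal to demand: 1323 - 8Pb = -189 + 8Pb, so Pb = 94.5.
Sellers receive Ps = 94.5 + 81 = 175.5; x' = 1323 − 8·94.5 = 567.
The subsidy expands output by 567 − 243 = 324 past the efficient level; on those units the gap between marginal cost and willingness to pay runs from 0 up to 81.
DWL = ½ × 81 × 324 = 13122.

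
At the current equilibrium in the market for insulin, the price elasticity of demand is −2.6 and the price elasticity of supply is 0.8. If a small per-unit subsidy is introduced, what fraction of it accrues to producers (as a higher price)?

For a small subsidy around the equilibrium, the benefit split depends on the relative slopes, which at a point are proportional to the elasticities.
Buyer share = εs/(εs + |εd|) = 0.8/(0.8 + 2.6) = 4/17; seller share = |εd|/(εs + |εd|) = 13/17.
So producers capture 13/17 of the subsidy.

Producer share = 13/17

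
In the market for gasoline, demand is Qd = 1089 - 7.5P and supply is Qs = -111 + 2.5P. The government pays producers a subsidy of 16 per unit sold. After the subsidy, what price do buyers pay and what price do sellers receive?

Buyers pay 116; sellers receive 132

Pre-subsidy: 1089 - 7.5P = -111 + 2.5P gives P* = 120, Q* = 189.
With the subsidy, sellers receive Ps = Pb + 16 for each unit, where Pb is the price buyers pay.
Supply in terms of Pb becomes Qs = -111 + 2.5(Pb + 16) = -71 + 2.5Pb. Setting this equal to demand: 1089 - 7.5Pb = -71 + 2.5Pb, so Pb = 116.
Sellers receive Ps = 116 + 16 = 132; Q' = 1089 − 7.5·116 = 219.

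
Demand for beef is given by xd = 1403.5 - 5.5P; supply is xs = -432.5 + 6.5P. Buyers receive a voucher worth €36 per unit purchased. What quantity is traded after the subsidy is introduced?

x' = 669.25

Pre-subsidy: 1403.5 - 5.5P = -432.5 + 6.5P gives P* = 153, x* = 562.
With the rebate, buyers effectively pay Pb = Ps − 36, where Ps is the price sellers receive.
Demand in terms of Ps becomes xd = 1403.5 − 5.5(Ps − 36) = 1601.5 - 5.5Ps. Setting this equal to supply: 1601.5 - 5.5Ps = -432.5 + 6.5Ps, so Ps = 169.5.
Buyers pay Pb = 169.5 − 36 = 133.5; x' = -432.5 + 6.5·169.5 = 669.25.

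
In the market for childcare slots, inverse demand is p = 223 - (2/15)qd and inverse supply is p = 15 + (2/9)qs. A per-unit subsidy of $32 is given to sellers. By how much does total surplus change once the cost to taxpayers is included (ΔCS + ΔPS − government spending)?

Pre-subsidy: 223 - (2/15)q = 15 + (2/9)q gives q* = 585 and p* = 145.
With the subsidy, sellers receive ps = pb + 32 for each unit, where pb is the price buyers pay.
On the curves, pb = 223 - (2/15)q and ps = 15 + (2/9)q; the wedge ps − pb = 32 gives 15 + (2/9)q − (223 - (2/15)q) = 32, so q' = 675.
Then pb = 223 − (2/15)·675 = 133 and ps = 15 + (2/9)·675 = 165.
ΔCS = ½(585 + 675)(145 − 133) = 7560; ΔPS = ½(585 + 675)(165 − 145) = 12600.
Government spending = 32 × 675 = 21600.
Net change = 7560 + 12600 − 21600 = -1440. The loss equals the DWL triangle ½·32·90.

Net change in total surplus = -$1440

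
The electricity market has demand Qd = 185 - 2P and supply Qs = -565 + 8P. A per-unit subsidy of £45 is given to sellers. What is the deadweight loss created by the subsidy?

Deadweight loss = £1620

Pre-subsidy: 185 - 2P = -565 + 8P gives P* = 75, Q* = 35.
With the subsidy, sellers receive Ps = Pb + 45 for each unit, where Pb is the price buyers pay.
Supply in terms of Pb becomes Qs = -565 + 8(Pb + 45) = -205 + 8Pb. Setting this equal to demand: 185 - 2Pb = -205 + 8Pb, so Pb = 39.
Sellers receive Ps = 39 + 45 = 84; Q' = 185 − 2·39 = 107.
The subsidy expands output by 107 − 35 = 72 past the efficient level; on those units the gap between marginal cost and willingness to pay runs from 0 up to 45.
DWL = ½ × 45 × 72 = 1620.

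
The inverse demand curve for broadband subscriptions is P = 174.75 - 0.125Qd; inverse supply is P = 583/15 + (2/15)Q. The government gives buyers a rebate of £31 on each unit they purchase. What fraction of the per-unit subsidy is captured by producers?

Pre-subsidy: 174.75 - 0.125Q = 583/15 + (2/15)Q gives Q* = 526 and P* = 109.
With the rebate, buyers effectively pay Pb = Ps − 31, where Ps is the price sellers receive.
On the curves, Pb = 174.75 - 0.125Q and Ps = 583/15 + (2/15)Q; the wedge Ps − Pb = 31 gives 583/15 + (2/15)Q − (174.75 - 0.125Q) = 31, so Q' = 646.
Then Pb = 174.75 − 0.125·646 = 94 and Ps = 583/15 + (2/15)·646 = 125.
Buyers' price falls by P* − Pb = 109 − 94 = 15; sellers' price rises by Ps − P* = 125 − 109 = 16.
So producers capture 16/31 = 16/31 of each unit of subsidy.

Producer share = 16/31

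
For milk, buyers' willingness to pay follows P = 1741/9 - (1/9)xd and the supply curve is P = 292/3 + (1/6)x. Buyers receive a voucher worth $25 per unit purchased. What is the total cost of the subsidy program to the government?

Government cost = $10900

Pre-subsidy: 1741/9 - (1/9)x = 292/3 + (1/6)x gives x* = 346 and P* = 155.
With the rebate, buyers effectively pay Pb = Ps − 25, where Ps is the price sellers receive.
On the curves, Pb = 1741/9 - (1/9)x and Ps = 292/3 + (1/6)x; the wedge Ps − Pb = 25 gives 292/3 + (1/6)x − (1741/9 - (1/9)x) = 25, so x' = 436.
Then Pb = 1741/9 − (1/9)·436 = 145 and Ps = 292/3 + (1/6)·436 = 170.
Government outlay = subsidy × quantity = 25 × 436 = 10900.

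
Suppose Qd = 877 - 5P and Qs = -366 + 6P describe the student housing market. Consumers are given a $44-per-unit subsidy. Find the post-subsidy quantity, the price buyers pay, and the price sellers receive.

Pre-subsidy: 877 - 5P = -366 + 6P gives P* = 113, Q* = 312.
With the rebate, buyers effectively pay Pb = Ps − 44, where Ps is the price sellers receive.
Demand in terms of Ps becomes Qd = 877 − 5(Ps − 44) = 1097 - 5Ps. Setting this equal to supply: 1097 - 5Ps = -366 + 6Ps, so Ps = 133.
Buyers pay Pb = 133 − 44 = 89; Q' = -366 + 6·133 = 432.

Q' = 432; buyers pay $89; sellers receive $133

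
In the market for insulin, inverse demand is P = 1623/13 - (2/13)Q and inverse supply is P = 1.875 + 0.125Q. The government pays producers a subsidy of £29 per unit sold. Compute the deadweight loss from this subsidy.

Deadweight loss = £1508

Pre-subsidy: 1623/13 - (2/13)Q = 1.875 + 0.125Q gives Q* = 441 and P* = 57.
With the subsidy, sellers receive Ps = Pb + 29 for each unit, where Pb is the price buyers pay.
On the curves, Pb = 1623/13 - (2/13)Q and Ps = 1.875 + 0.125Q; the wedge Ps − Pb = 29 gives 1.875 + 0.125Q − (1623/13 - (2/13)Q) = 29, so Q' = 545.
Then Pb = 1623/13 − (2/13)·545 = 41 and Ps = 1.875 + 0.125·545 = 70.
The subsidy expands output by 545 − 441 = 104 past the efficient level; on those units the gap between marginal cost and willingness to pay runs from 0 up to 29.
DWL = ½ × 29 × 104 = 1508.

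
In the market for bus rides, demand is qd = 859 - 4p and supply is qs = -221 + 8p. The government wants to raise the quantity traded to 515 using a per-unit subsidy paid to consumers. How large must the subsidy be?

At q = 515, invert demand for the buyer price: pb = (859 − 515)/4 = 86; invert supply for the seller price: ps = (515 − (-221))/8 = 92.
The subsidy must fill the gap: s = ps − pb = 92 − 86 = 6.

Required subsidy s = 6 per unit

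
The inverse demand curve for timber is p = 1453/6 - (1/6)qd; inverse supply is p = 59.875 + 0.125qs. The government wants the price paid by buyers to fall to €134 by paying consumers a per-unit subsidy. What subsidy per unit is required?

At a buyer price of 134, quantity demanded is 1453 − 6·134 = 649.
Sellers supply 649 only when they receive ps = 59.875 + 0.125·649 = 141.
s = ps − pb = 141 − 134 = 7.

Required subsidy s = €7 per unit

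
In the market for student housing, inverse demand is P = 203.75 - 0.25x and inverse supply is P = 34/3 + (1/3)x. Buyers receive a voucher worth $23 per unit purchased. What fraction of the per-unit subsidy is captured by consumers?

Consumer share = 3/7

Pre-subsidy: 203.75 - 0.25x = 34/3 + (1/3)x gives x* = 2309/7 and P* = 849/7.
With the rebate, buyers effectively pay Pb = Ps − 23, where Ps is the price sellers receive.
On the curves, Pb = 203.75 - 0.25x and Ps = 34/3 + (1/3)x; the wedge Ps − Pb = 23 gives 34/3 + (1/3)x − (203.75 - 0.25x) = 23, so x' = 2585/7.
Then Pb = 203.75 − 0.25·(2585/7) = 780/7 and Ps = 34/3 + (1/3)·(2585/7) = 941/7.
Buyers' price falls by P* − Pb = 849/7 − 780/7 = 69/7; sellers' price rises by Ps − P* = 941/7 − 849/7 = 92/7.
So consumers capture (69/7)/23 = 3/7 of each unit of subsidy.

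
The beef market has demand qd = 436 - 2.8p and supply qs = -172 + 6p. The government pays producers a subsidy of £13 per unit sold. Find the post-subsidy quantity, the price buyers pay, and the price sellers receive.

Pre-subsidy: 436 - 2.8p = -172 + 6p gives p* = 760/11, q* = 2668/11.
With the subsidy, sellers receive ps = pb + 13 for each unit, where pb is the price buyers pay.
Supply in terms of pb becomes qs = -172 + 6(pb + 13) = -94 + 6pb. Setting this equal to demand: 436 - 2.8pb = -94 + 6pb, so pb = 1325/22.
Sellers receive ps = 1325/22 + 13 = 1611/22; q' = 436 − 2.8·(1325/22) = 2941/11.

q' = 2941/11; buyers pay 1325/22; sellers receive 1611/22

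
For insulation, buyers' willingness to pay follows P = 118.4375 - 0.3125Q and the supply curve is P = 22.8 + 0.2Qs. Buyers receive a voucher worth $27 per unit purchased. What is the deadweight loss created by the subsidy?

Deadweight loss = 29160/41

Pre-subsidy: 118.4375 - 0.3125Q = 22.8 + 0.2Q gives Q* = 7651/41 and P* = 2465/41.
With the rebate, buyers effectively pay Pb = Ps − 27, where Ps is the price sellers receive.
On the curves, Pb = 118.4375 - 0.3125Q and Ps = 22.8 + 0.2Q; the wedge Ps − Pb = 27 gives 22.8 + 0.2Q − (118.4375 - 0.3125Q) = 27, so Q' = 9811/41.
Then Pb = 118.4375 − 0.3125·(9811/41) = 1790/41 and Ps = 22.8 + 0.2·(9811/41) = 2897/41.
The subsidy expands output by 9811/41 − 7651/41 = 2160/41 past the efficient level; on those units the gap between marginal cost and willingness to pay runs from 0 up to 27.
DWL = ½ × 27 × 2160/41 = 29160/41.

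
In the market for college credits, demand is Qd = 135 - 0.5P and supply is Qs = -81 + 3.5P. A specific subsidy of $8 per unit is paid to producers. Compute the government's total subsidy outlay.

Government cost = $892

Pre-subsidy: 135 - 0.5P = -81 + 3.5P gives P* = 54, Q* = 108.
With the subsidy, sellers receive Ps = Pb + 8 for each unit, where Pb is the price buyers pay.
Supply in terms of Pb becomes Qs = -81 + 3.5(Pb + 8) = -53 + 3.5Pb. Setting this equal to demand: 135 - 0.5Pb = -53 + 3.5Pb, so Pb = 47.
Sellers receive Ps = 47 + 8 = 55; Q' = 135 − 0.5·47 = 111.5.
Government outlay = subsidy × quantity = 8 × 111.5 = 892.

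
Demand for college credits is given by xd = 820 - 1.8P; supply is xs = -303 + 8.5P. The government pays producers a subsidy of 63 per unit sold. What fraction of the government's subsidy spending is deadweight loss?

DWL / government spending = 1377/21110

Pre-subsidy: 820 - 1.8P = -303 + 8.5P gives P* = 11230/103, x* = 64246/103.
With the subsidy, sellers receive Ps = Pb + 63 for each unit, where Pb is the price buyers pay.
Supply in terms of Pb becomes xs = -303 + 8.5(Pb + 63) = 232.5 + 8.5Pb. Setting this equal to demand: 820 - 1.8Pb = 232.5 + 8.5Pb, so Pb = 5875/103.
Sellers receive Ps = 5875/103 + 63 = 12364/103; x' = 820 − 1.8·(5875/103) = 73885/103.
ΔCS = ½(64246/103 + 73885/103)(11230/103 − 5875/103) = 739691505/21218; ΔPS = ½(64246/103 + 73885/103)(12364/103 − 11230/103) = 78320277/10609.
Government spending = 63 × 73885/103 = 4654755/103.
DWL = ½ × 63 × (73885/103 − 64246/103) = 607257/206; fraction = (607257/206) / (4654755/103) = 1377/21110.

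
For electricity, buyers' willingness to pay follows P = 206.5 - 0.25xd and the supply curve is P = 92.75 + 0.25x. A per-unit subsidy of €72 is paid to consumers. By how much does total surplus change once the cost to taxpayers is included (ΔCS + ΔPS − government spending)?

Net change in total surplus = -€5184

Pre-subsidy: 206.5 - 0.25x = 92.75 + 0.25x gives x* = 227.5 and P* = 149.625.
With the rebate, buyers effectively pay Pb = Ps − 72, where Ps is the price sellers receive.
On the curves, Pb = 206.5 - 0.25x and Ps = 92.75 + 0.25x; the wedge Ps − Pb = 72 gives 92.75 + 0.25x − (206.5 - 0.25x) = 72, so x' = 371.5.
Then Pb = 206.5 − 0.25·371.5 = 113.625 and Ps = 92.75 + 0.25·371.5 = 185.625.
ΔCS = ½(227.5 + 371.5)(149.625 − 113.625) = 10782; ΔPS = ½(227.5 + 371.5)(185.625 − 149.625) = 10782.
Government spending = 72 × 371.5 = 26748.
Net change = 10782 + 10782 − 26748 = -5184. The loss equals the DWL triangle ½·72·144.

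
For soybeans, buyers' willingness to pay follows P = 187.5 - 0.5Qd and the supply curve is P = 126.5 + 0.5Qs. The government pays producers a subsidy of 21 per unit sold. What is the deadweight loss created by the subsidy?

Deadweight loss = 220.5

Pre-subsidy: 187.5 - 0.5Q = 126.5 + 0.5Q gives Q* = 61 and P* = 157.
With the subsidy, sellers receive Ps = Pb + 21 for each unit, where Pb is the price buyers pay.
On the curves, Pb = 187.5 - 0.5Q and Ps = 126.5 + 0.5Q; the wedge Ps − Pb = 21 gives 126.5 + 0.5Q − (187.5 - 0.5Q) = 21, so Q' = 82.
Then Pb = 187.5 − 0.5·82 = 146.5 and Ps = 126.5 + 0.5·82 = 167.5.
The subsidy expands output by 82 − 61 = 21 past the efficient level; on those units the gap between marginal cost and willingness to pay runs from 0 up to 21.
DWL = ½ × 21 × 21 = 220.5.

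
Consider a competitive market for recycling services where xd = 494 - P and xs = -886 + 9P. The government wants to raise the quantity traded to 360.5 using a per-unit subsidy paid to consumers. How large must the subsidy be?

At x = 360.5, invert demand for the buyer price: Pb = (494 − 360.5)/1 = 133.5; invert supply for the seller price: Ps = (360.5 − (-886))/9 = 138.5.
The subsidy must fill the gap: s = Ps − Pb = 138.5 − 133.5 = 5.

Required subsidy s = 5 per unit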